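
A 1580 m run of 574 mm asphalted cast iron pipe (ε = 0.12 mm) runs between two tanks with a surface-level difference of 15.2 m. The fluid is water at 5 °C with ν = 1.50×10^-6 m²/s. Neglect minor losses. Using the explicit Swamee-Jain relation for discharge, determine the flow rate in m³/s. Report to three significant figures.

Swamee-Jain (Type II): Q = -0.965·√(gD⁵h_f/L)·ln[ε/(3.7D) + √(3.17ν²L/(gD³h_f))]
√(gD⁵h_f/L) = √(9.81·0.574⁵·15.2/1580) = 0.07668
ε/(3.7D) = 5.65×10^-5; √(3.17ν²L/(gD³h_f)) = 2.00×10^-5
Q = -0.965·0.07668·ln(7.649×10^-5) = 0.7014 m³/s
Check: V = 2.71 m/s, Re = 1.04×10^6, f = 0.01484, h_f = 15.3 m ≈ 15.2 m ✓

Q ≈ 0.701 m³/s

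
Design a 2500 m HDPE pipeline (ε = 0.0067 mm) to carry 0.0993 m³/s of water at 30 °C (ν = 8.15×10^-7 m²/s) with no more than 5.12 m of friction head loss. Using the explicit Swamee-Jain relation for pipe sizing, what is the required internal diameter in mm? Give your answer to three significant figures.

Swamee-Jain (Type III): D = 0.66·[ε^1.25·(LQ²/(gh_f))^4.75 + ν·Q^9.4·(L/(gh_f))^5.2]^0.04
LQ²/(gh_f) = 0.4908; L/(gh_f) = 49.77
Term 1 = ε^1.25·(…)^4.75 = 1.16×10^-8; Term 2 = ν·Q^9.4·(…)^5.2 = 2.03×10^-7
D = 0.66·(1.16×10^-8 + 2.03×10^-7)^0.04 = 0.3571 m = 357 mm
Check: V = 0.991 m/s, Re = 4.34×10^5, f = 0.01370, h_f = 4.81 m ≈ 5.12 m ✓

D ≈ 357 mm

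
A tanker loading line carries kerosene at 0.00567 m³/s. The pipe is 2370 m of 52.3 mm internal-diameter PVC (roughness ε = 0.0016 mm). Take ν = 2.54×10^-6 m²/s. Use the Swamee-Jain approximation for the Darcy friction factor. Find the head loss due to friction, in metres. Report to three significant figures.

h_f ≈ 330 m

V = 4Q/(πD²) = 4·0.00567/(π·0.0523²) = 2.639 m/s
Re = VD/ν = 2.639·0.0523/2.54×10^-6 = 5.43×10^4 → turbulent
ε/D = 0.0016/52.3 = 3.06×10^-5
Swamee-Jain: f = 0.02051
h_f = f(L/D)V²/(2g) = 0.02051·(2370/0.0523)·2.639²/(2·9.81) = 330.0 m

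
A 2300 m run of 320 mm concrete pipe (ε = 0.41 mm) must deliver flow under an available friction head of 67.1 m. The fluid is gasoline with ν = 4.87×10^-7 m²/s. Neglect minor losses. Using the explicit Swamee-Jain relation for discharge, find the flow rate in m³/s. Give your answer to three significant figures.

Swamee-Jain (Type II): Q = -0.965·√(gD⁵h_f/L)·ln[ε/(3.7D) + √(3.17ν²L/(gD³h_f))]
√(gD⁵h_f/L) = √(9.81·0.320⁵·67.1/2300) = 0.03099
ε/(3.7D) = 3.46×10^-4; √(3.17ν²L/(gD³h_f)) = 8.95×10^-6
Q = -0.965·0.03099·ln(3.552×10^-4) = 0.2375 m³/s
Check: V = 2.95 m/s, Re = 1.94×10^6, f = 0.02106, h_f = 67.3 m ≈ 67.1 m ✓

Q ≈ 0.238 m³/s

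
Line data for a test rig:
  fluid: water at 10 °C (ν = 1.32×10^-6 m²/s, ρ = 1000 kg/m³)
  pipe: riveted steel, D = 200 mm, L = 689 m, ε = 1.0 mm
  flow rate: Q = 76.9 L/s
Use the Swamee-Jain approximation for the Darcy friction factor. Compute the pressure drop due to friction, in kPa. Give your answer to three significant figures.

V = 4Q/(πD²) = 4·0.0769/(π·0.200²) = 2.448 m/s
Re = VD/ν = 2.448·0.200/1.32×10^-6 = 3.71×10^5 → turbulent
ε/D = 1.0/200 = 0.00500
Swamee-Jain: f = 0.03074
h_f = f(L/D)V²/(2g) = 0.03074·(689/0.200)·2.448²/(2·9.81) = 32.34 m
Δp = ρg·h_f = 1000·9.81·32.34 = 317.3 kPa

Δp ≈ 317 kPa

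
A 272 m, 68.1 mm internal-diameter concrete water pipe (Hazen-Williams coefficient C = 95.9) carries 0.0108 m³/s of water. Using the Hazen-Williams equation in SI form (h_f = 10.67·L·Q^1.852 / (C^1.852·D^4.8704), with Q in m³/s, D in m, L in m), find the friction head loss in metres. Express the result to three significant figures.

h_f = 10.67·272·0.0108^1.852 / (95.9^1.852·0.0681^4.8704) = 68.13 m

h_f ≈ 68.1 m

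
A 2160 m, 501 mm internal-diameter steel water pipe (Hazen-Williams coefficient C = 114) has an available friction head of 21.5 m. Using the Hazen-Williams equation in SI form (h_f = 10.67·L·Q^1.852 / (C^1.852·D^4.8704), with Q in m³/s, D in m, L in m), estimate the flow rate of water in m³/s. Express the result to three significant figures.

Q ≈ 0.428 m³/s

Rearranging: Q = [h_f·C^1.852·D^4.8704 / (10.67·L)]^(1/1.852)
Q = [21.5·114^1.852·0.501^4.8704 / (10.67·2160)]^0.540 = 0.4279 m³/s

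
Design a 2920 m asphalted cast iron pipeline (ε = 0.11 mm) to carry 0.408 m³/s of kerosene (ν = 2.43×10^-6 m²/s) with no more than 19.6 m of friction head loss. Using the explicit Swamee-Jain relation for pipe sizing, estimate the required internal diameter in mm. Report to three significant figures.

Swamee-Jain (Type III): D = 0.66·[ε^1.25·(LQ²/(gh_f))^4.75 + ν·Q^9.4·(L/(gh_f))^5.2]^0.04
LQ²/(gh_f) = 2.528; L/(gh_f) = 15.19
Term 1 = ε^1.25·(…)^4.75 = 9.22×10^-4; Term 2 = ν·Q^9.4·(…)^5.2 = 7.40×10^-4
D = 0.66·(9.22×10^-4 + 7.40×10^-4)^0.04 = 0.5109 m = 511 mm
Check: V = 1.99 m/s, Re = 4.18×10^5, f = 0.01590, h_f = 18.3 m ≈ 19.6 m ✓

D ≈ 511 mm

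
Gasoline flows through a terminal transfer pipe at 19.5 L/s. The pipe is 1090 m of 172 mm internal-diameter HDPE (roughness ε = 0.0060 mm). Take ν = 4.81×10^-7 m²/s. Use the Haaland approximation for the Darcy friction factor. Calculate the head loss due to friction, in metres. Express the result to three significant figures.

h_f ≈ 3.33 m

V = 4Q/(πD²) = 4·0.0195/(π·0.172²) = 0.8392 m/s
Re = VD/ν = 0.8392·0.172/4.81×10^-7 = 3.00×10^5 → turbulent
ε/D = 0.0060/172 = 3.49×10^-5
Haaland: f = 0.01464
h_f = f(L/D)V²/(2g) = 0.01464·(1090/0.172)·0.8392²/(2·9.81) = 3.331 m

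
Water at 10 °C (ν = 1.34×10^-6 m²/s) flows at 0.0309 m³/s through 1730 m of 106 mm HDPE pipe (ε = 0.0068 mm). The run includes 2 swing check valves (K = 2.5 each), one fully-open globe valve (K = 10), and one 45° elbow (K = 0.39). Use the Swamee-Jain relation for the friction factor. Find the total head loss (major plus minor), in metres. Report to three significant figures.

H_L ≈ 165 m

V = 4Q/(πD²) = 3.502 m/s; V²/2g = 0.6249 m
Re = 2.77×10^5, ε/D = 6.42×10^-5 → f = 0.01527 (Swamee-Jain)
Major: h_f = f(L/D)·V²/2g = 0.01527·16321·0.6249 = 155.7 m
Minor: ΣK = 15.4; h_m = ΣK·V²/2g = 9.617 m
Total H_L = 155.7 + 9.617 = 165.4 m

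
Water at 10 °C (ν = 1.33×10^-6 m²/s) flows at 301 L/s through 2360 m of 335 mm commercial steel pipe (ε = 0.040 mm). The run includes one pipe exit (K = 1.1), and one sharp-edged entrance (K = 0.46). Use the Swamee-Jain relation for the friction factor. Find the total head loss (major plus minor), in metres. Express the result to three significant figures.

V = 4Q/(πD²) = 3.415 m/s; V²/2g = 0.5944 m
Re = 8.60×10^5, ε/D = 1.19×10^-4 → f = 0.01395 (Swamee-Jain)
Major: h_f = f(L/D)·V²/2g = 0.01395·7045·0.5944 = 58.42 m
Minor: ΣK = 1.56; h_m = ΣK·V²/2g = 0.9273 m
Total H_L = 58.42 + 0.9273 = 59.34 m

H_L ≈ 59.3 m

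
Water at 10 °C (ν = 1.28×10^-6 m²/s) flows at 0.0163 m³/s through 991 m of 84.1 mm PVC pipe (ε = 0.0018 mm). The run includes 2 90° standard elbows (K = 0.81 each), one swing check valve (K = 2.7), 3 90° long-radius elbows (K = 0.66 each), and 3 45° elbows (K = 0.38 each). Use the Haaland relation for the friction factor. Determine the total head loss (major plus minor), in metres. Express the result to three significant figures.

H_L ≈ 84.7 m

V = 4Q/(πD²) = 2.934 m/s; V²/2g = 0.4388 m
Re = 1.93×10^5, ε/D = 2.14×10^-5 → f = 0.01574 (Haaland)
Major: h_f = f(L/D)·V²/2g = 0.01574·11784·0.4388 = 81.40 m
Minor: ΣK = 7.44; h_m = ΣK·V²/2g = 3.265 m
Total H_L = 81.40 + 3.265 = 84.67 m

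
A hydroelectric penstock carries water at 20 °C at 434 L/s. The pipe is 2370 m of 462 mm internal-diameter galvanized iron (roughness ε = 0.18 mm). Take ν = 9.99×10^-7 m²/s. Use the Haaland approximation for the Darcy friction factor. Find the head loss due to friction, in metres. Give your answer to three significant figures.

h_f ≈ 28.5 m

V = 4Q/(πD²) = 4·0.434/(π·0.462²) = 2.589 m/s
Re = VD/ν = 2.589·0.462/9.99×10^-7 = 1.20×10^6 → turbulent
ε/D = 0.18/462 = 3.90×10^-4
Haaland: f = 0.01628
h_f = f(L/D)V²/(2g) = 0.01628·(2370/0.462)·2.589²/(2·9.81) = 28.53 m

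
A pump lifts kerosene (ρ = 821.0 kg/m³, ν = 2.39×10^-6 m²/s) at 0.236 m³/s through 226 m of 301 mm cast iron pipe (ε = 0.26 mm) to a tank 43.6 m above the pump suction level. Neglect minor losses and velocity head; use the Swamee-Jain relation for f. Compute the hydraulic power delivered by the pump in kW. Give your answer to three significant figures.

V = 4Q/(πD²) = 3.317 m/s; Re = 4.18×10^5; ε/D = 8.64×10^-4; f = 0.01987
h_f = f(L/D)V²/2g = 8.363 m
Total head H = z + h_f = 43.6 + 8.363 = 51.96 m
P_hyd = ρgQH = 821.0·9.81·0.236·51.96 = 98.77 kW

P_hyd ≈ 98.8 kW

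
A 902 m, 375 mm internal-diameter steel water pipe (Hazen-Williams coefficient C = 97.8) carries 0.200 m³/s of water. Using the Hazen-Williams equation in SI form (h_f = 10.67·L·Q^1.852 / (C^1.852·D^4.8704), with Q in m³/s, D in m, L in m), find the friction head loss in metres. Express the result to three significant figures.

h_f = 10.67·902·0.200^1.852 / (97.8^1.852·0.375^4.8704) = 11.95 m

h_f ≈ 12.0 m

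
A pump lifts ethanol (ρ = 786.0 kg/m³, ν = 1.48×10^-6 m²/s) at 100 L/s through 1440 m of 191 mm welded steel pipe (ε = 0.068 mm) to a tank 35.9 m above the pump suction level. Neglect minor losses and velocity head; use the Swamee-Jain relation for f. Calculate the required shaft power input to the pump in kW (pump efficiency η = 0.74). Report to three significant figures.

V = 4Q/(πD²) = 3.490 m/s; Re = 4.50×10^5; ε/D = 3.56×10^-4; f = 0.01691
h_f = f(L/D)V²/2g = 79.17 m
Total head H = z + h_f = 35.9 + 79.17 = 115.1 m
P_hyd = ρgQH = 786.0·9.81·0.100·115.1 = 88.73 kW
P_shaft = P_hyd/η = 88.73/0.74 = 119.9 kW

P_shaft ≈ 120 kW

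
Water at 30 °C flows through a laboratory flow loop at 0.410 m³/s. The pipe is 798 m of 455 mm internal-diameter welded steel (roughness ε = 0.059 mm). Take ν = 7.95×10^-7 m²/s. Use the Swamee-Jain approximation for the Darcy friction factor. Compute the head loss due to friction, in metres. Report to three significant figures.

V = 4Q/(πD²) = 4·0.410/(π·0.455²) = 2.522 m/s
Re = VD/ν = 2.522·0.455/7.95×10^-7 = 1.44×10^6 → turbulent
ε/D = 0.059/455 = 1.30×10^-4
Swamee-Jain: f = 0.01359
h_f = f(L/D)V²/(2g) = 0.01359·(798/0.455)·2.522²/(2·9.81) = 7.726 m

h_f ≈ 7.73 m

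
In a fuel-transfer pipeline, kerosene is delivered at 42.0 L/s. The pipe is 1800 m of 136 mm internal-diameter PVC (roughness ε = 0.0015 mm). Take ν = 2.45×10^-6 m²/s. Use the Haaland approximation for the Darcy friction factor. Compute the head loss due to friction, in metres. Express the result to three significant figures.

h_f ≈ 91.6 m

V = 4Q/(πD²) = 4·0.0420/(π·0.136²) = 2.891 m/s
Re = VD/ν = 2.891·0.136/2.45×10^-6 = 1.60×10^5 → turbulent
ε/D = 0.0015/136 = 1.10×10^-5
Haaland: f = 0.01624
h_f = f(L/D)V²/(2g) = 0.01624·(1800/0.136)·2.891²/(2·9.81) = 91.59 m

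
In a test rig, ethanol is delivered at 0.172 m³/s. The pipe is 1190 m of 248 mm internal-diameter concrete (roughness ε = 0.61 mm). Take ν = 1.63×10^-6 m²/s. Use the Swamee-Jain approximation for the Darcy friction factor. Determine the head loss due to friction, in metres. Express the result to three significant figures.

V = 4Q/(πD²) = 4·0.172/(π·0.248²) = 3.561 m/s
Re = VD/ν = 3.561·0.248/1.63×10^-6 = 5.42×10^5 → turbulent
ε/D = 0.61/248 = 0.00246
Swamee-Jain: f = 0.02516
h_f = f(L/D)V²/(2g) = 0.02516·(1190/0.248)·3.561²/(2·9.81) = 78.02 m

h_f ≈ 78.0 m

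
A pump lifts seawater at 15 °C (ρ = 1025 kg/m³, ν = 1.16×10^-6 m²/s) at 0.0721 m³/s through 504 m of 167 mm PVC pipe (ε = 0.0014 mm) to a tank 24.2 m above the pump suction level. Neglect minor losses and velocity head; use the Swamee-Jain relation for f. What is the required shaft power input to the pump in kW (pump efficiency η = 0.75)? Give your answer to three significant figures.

P_shaft ≈ 44.9 kW

V = 4Q/(πD²) = 3.292 m/s; Re = 4.74×10^5; ε/D = 8.38×10^-6; f = 0.01335
h_f = f(L/D)V²/2g = 22.25 m
Total head H = z + h_f = 24.2 + 22.25 = 46.45 m
P_hyd = ρgQH = 1025·9.81·0.0721·46.45 = 33.67 kW
P_shaft = P_hyd/η = 33.67/0.75 = 44.90 kW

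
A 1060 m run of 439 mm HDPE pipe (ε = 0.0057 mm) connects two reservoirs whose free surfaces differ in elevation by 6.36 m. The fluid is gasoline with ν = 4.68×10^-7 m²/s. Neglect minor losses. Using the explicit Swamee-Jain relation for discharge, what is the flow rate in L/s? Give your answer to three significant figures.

Q ≈ 331 L/s

Swamee-Jain (Type II): Q = -0.965·√(gD⁵h_f/L)·ln[ε/(3.7D) + √(3.17ν²L/(gD³h_f))]
√(gD⁵h_f/L) = √(9.81·0.439⁵·6.36/1060) = 0.03098
ε/(3.7D) = 3.51×10^-6; √(3.17ν²L/(gD³h_f)) = 1.18×10^-5
Q = -0.965·0.03098·ln(1.532×10^-5) = 0.3314 m³/s
Check: V = 2.19 m/s, Re = 2.05×10^6, f = 0.01080, h_f = 6.37 m ≈ 6.36 m ✓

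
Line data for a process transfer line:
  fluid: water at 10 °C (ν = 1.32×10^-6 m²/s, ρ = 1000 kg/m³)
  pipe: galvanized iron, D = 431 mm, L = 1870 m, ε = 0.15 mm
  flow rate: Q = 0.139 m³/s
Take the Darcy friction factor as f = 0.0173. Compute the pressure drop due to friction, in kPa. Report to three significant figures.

V = 4Q/(πD²) = 4·0.139/(π·0.431²) = 0.9527 m/s
h_f = f(L/D)V²/(2g) = 0.01730·(1870/0.431)·0.9527²/(2·9.81) = 3.473 m
Δp = ρg·h_f = 1000·9.81·3.473 = 34.07 kPa

Δp ≈ 34.1 kPa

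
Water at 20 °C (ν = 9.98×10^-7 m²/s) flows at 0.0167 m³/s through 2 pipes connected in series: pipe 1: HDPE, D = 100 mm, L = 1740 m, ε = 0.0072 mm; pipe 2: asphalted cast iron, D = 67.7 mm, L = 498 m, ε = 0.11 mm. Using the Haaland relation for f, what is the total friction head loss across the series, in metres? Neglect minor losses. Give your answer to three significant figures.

Pipe 1: V = 2.126 m/s, Re = 2.13×10^5, ε/D = 7.20×10^-5, f = 0.01582, h_1 = f(L/D)V²/2g = 63.43 m
Pipe 2: V = 4.639 m/s, Re = 3.15×10^5, ε/D = 0.00162, f = 0.02281, h_2 = f(L/D)V²/2g = 184.0 m
Series → Q common, losses add: H = Σh = 247.5 m

H ≈ 247 m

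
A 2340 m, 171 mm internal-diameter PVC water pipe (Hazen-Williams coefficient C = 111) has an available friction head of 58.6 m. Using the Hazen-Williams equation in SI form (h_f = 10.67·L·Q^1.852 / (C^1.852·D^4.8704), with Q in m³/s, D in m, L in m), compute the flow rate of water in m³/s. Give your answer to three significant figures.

Q ≈ 0.0406 m³/s

Rearranging: Q = [h_f·C^1.852·D^4.8704 / (10.67·L)]^(1/1.852)
Q = [58.6·111^1.852·0.171^4.8704 / (10.67·2340)]^0.540 = 0.04059 m³/s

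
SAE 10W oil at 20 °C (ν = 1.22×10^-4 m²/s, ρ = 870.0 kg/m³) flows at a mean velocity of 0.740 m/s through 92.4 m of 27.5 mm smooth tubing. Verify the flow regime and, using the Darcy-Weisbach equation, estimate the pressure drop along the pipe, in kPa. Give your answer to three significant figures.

Δp ≈ 307 kPa

Re = VD/ν = 0.740·0.02750/1.22×10^-4 = 167 → laminar (Re < 2300)
f = 64/Re = 0.3837
h_f = f(L/D)V²/(2g) = 0.3837·(92.4/0.02750)·0.740²/(2·9.81) = 35.98 m
Δp = ρg·h_f = 870.0·9.81·35.98 = 307.1 kPa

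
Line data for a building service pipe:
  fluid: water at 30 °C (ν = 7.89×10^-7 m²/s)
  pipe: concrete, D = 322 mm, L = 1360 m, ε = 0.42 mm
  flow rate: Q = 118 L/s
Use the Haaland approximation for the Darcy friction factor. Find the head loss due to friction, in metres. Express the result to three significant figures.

V = 4Q/(πD²) = 4·0.118/(π·0.322²) = 1.449 m/s
Re = VD/ν = 1.449·0.322/7.89×10^-7 = 5.91×10^5 → turbulent
ε/D = 0.42/322 = 0.00130
Haaland: f = 0.02138
h_f = f(L/D)V²/(2g) = 0.02138·(1360/0.322)·1.449²/(2·9.81) = 9.664 m

h_f ≈ 9.66 m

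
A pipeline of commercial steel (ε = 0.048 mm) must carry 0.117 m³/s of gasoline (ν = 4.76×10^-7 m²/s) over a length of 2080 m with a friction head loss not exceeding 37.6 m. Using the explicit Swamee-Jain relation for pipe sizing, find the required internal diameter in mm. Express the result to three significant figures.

D ≈ 250 mm

Swamee-Jain (Type III): D = 0.66·[ε^1.25·(LQ²/(gh_f))^4.75 + ν·Q^9.4·(L/(gh_f))^5.2]^0.04
LQ²/(gh_f) = 0.07719; L/(gh_f) = 5.639
Term 1 = ε^1.25·(…)^4.75 = 2.08×10^-11; Term 2 = ν·Q^9.4·(…)^5.2 = 6.68×10^-12
D = 0.66·(2.08×10^-11 + 6.68×10^-12)^0.04 = 0.2495 m = 250 mm
Check: V = 2.39 m/s, Re = 1.25×10^6, f = 0.01451, h_f = 35.3 m ≈ 37.6 m ✓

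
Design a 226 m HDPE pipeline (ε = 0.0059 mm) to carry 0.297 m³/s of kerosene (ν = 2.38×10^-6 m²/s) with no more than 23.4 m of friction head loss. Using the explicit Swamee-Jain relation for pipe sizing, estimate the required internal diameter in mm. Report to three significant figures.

Swamee-Jain (Type III): D = 0.66·[ε^1.25·(LQ²/(gh_f))^4.75 + ν·Q^9.4·(L/(gh_f))^5.2]^0.04
LQ²/(gh_f) = 0.08684; L/(gh_f) = 0.9845
Term 1 = ε^1.25·(…)^4.75 = 2.65×10^-12; Term 2 = ν·Q^9.4·(…)^5.2 = 2.43×10^-11
D = 0.66·(2.65×10^-12 + 2.43×10^-11)^0.04 = 0.2493 m = 249 mm
Check: V = 6.08 m/s, Re = 6.37×10^5, f = 0.01297, h_f = 22.2 m ≈ 23.4 m ✓

D ≈ 249 mm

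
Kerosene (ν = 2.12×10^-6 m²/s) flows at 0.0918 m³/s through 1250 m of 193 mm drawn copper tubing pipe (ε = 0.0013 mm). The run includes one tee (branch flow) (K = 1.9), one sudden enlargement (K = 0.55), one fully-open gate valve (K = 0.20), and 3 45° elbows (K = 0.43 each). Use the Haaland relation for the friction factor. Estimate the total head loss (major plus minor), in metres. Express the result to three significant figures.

H_L ≈ 49.2 m

V = 4Q/(πD²) = 3.138 m/s; V²/2g = 0.5019 m
Re = 2.86×10^5, ε/D = 6.74×10^-6 → f = 0.01453 (Haaland)
Major: h_f = f(L/D)·V²/2g = 0.01453·6477·0.5019 = 47.22 m
Minor: ΣK = 3.94; h_m = ΣK·V²/2g = 1.977 m
Total H_L = 47.22 + 1.977 = 49.19 m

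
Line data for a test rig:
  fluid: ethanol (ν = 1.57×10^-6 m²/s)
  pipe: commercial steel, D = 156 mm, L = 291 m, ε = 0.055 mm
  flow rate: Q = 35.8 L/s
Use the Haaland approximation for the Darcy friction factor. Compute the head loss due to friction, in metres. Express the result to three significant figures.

V = 4Q/(πD²) = 4·0.0358/(π·0.156²) = 1.873 m/s
Re = VD/ν = 1.873·0.156/1.57×10^-6 = 1.86×10^5 → turbulent
ε/D = 0.055/156 = 3.53×10^-4
Haaland: f = 0.01796
h_f = f(L/D)V²/(2g) = 0.01796·(291/0.156)·1.873²/(2·9.81) = 5.990 m

h_f ≈ 5.99 m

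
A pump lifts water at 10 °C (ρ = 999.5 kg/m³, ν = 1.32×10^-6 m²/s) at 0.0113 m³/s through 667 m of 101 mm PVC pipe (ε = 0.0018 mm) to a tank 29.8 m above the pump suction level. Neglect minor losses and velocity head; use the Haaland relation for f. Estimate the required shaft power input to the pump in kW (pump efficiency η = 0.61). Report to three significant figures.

V = 4Q/(πD²) = 1.410 m/s; Re = 1.08×10^5; ε/D = 1.78×10^-5; f = 0.01762
h_f = f(L/D)V²/2g = 11.79 m
Total head H = z + h_f = 29.8 + 11.79 = 41.59 m
P_hyd = ρgQH = 999.5·9.81·0.0113·41.59 = 4.609 kW
P_shaft = P_hyd/η = 4.609/0.61 = 7.555 kW

P_shaft ≈ 7.56 kW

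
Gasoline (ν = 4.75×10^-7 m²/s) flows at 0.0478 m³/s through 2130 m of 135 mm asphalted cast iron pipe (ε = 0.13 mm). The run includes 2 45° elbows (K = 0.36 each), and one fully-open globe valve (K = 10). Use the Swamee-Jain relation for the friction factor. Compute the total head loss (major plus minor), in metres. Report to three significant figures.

V = 4Q/(πD²) = 3.339 m/s; V²/2g = 0.5684 m
Re = 9.49×10^5, ε/D = 9.63×10^-4 → f = 0.01988 (Swamee-Jain)
Major: h_f = f(L/D)·V²/2g = 0.01988·15778·0.5684 = 178.3 m
Minor: ΣK = 10.7; h_m = ΣK·V²/2g = 6.093 m
Total H_L = 178.3 + 6.093 = 184.4 m

H_L ≈ 184 m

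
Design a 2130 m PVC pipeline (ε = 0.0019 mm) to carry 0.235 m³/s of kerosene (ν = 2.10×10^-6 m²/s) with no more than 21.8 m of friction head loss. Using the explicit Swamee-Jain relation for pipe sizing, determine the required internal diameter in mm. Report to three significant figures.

Swamee-Jain (Type III): D = 0.66·[ε^1.25·(LQ²/(gh_f))^4.75 + ν·Q^9.4·(L/(gh_f))^5.2]^0.04
LQ²/(gh_f) = 0.5500; L/(gh_f) = 9.960
Term 1 = ε^1.25·(…)^4.75 = 4.12×10^-9; Term 2 = ν·Q^9.4·(…)^5.2 = 3.99×10^-7
D = 0.66·(4.12×10^-9 + 3.99×10^-7)^0.04 = 0.3662 m = 366 mm
Check: V = 2.23 m/s, Re = 3.89×10^5, f = 0.01377, h_f = 20.3 m ≈ 21.8 m ✓

D ≈ 366 mm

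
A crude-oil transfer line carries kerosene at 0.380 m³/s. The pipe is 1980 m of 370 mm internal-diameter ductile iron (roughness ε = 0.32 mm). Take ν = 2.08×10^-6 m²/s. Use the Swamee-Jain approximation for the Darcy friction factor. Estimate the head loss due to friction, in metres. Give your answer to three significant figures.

V = 4Q/(πD²) = 4·0.380/(π·0.370²) = 3.534 m/s
Re = VD/ν = 3.534·0.370/2.08×10^-6 = 6.29×10^5 → turbulent
ε/D = 0.32/370 = 8.65×10^-4
Swamee-Jain: f = 0.01960
h_f = f(L/D)V²/(2g) = 0.01960·(1980/0.370)·3.534²/(2·9.81) = 66.78 m

h_f ≈ 66.8 m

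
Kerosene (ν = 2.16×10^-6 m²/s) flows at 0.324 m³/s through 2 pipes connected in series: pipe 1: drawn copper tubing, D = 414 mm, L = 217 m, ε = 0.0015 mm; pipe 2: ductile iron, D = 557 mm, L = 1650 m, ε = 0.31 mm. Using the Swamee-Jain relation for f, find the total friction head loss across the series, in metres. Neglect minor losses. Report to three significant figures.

Pipe 1: V = 2.407 m/s, Re = 4.61×10^5, ε/D = 3.62×10^-6, f = 0.01334, h_1 = f(L/D)V²/2g = 2.064 m
Pipe 2: V = 1.330 m/s, Re = 3.43×10^5, ε/D = 5.57×10^-4, f = 0.01849, h_2 = f(L/D)V²/2g = 4.936 m
Series → Q common, losses add: H = Σh = 7.000 m

H ≈ 7.00 m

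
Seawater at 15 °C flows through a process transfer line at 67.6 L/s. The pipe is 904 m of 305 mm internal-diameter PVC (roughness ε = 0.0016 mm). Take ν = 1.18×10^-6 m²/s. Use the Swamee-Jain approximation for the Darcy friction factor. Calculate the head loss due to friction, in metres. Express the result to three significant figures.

V = 4Q/(πD²) = 4·0.0676/(π·0.305²) = 0.9252 m/s
Re = VD/ν = 0.9252·0.305/1.18×10^-6 = 2.39×10^5 → turbulent
ε/D = 0.0016/305 = 5.25×10^-6
Swamee-Jain: f = 0.01506
h_f = f(L/D)V²/(2g) = 0.01506·(904/0.305)·0.9252²/(2·9.81) = 1.947 m

h_f ≈ 1.95 m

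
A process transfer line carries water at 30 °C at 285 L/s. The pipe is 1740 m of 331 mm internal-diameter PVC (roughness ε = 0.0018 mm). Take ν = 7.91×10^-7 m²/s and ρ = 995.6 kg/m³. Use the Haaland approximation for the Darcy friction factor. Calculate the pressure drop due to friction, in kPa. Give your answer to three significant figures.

Δp ≈ 318 kPa

V = 4Q/(πD²) = 4·0.285/(π·0.331²) = 3.312 m/s
Re = VD/ν = 3.312·0.331/7.91×10^-7 = 1.39×10^6 → turbulent
ε/D = 0.0018/331 = 5.44×10^-6
Haaland: f = 0.01109
h_f = f(L/D)V²/(2g) = 0.01109·(1740/0.331)·3.312²/(2·9.81) = 32.61 m
Δp = ρg·h_f = 995.6·9.81·32.61 = 318.5 kPa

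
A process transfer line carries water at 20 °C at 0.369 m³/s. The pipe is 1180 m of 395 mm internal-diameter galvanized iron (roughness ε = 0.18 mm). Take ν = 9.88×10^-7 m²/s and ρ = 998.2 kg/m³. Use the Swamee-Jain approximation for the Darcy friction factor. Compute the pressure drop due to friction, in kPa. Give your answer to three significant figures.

V = 4Q/(πD²) = 4·0.369/(π·0.395²) = 3.011 m/s
Re = VD/ν = 3.011·0.395/9.88×10^-7 = 1.20×10^6 → turbulent
ε/D = 0.18/395 = 4.56×10^-4
Swamee-Jain: f = 0.01690
h_f = f(L/D)V²/(2g) = 0.01690·(1180/0.395)·3.011²/(2·9.81) = 23.33 m
Δp = ρg·h_f = 998.2·9.81·23.33 = 228.5 kPa

Δp ≈ 228 kPa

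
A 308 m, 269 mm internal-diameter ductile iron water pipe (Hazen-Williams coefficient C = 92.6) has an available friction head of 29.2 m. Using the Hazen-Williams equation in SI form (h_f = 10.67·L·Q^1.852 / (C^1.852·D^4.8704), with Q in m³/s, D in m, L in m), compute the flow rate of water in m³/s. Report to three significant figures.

Rearranging: Q = [h_f·C^1.852·D^4.8704 / (10.67·L)]^(1/1.852)
Q = [29.2·92.6^1.852·0.269^4.8704 / (10.67·308)]^0.540 = 0.2287 m³/s

Q ≈ 0.229 m³/s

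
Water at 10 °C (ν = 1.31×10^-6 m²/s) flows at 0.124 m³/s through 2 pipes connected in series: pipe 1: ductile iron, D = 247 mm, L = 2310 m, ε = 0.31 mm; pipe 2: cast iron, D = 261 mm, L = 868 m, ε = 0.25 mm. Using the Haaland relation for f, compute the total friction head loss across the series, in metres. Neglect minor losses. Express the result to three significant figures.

H ≈ 86.1 m

Pipe 1: V = 2.588 m/s, Re = 4.88×10^5, ε/D = 0.00126, f = 0.02127, h_1 = f(L/D)V²/2g = 67.89 m
Pipe 2: V = 2.318 m/s, Re = 4.62×10^5, ε/D = 9.58×10^-4, f = 0.02005, h_2 = f(L/D)V²/2g = 18.26 m
Series → Q common, losses add: H = Σh = 86.14 m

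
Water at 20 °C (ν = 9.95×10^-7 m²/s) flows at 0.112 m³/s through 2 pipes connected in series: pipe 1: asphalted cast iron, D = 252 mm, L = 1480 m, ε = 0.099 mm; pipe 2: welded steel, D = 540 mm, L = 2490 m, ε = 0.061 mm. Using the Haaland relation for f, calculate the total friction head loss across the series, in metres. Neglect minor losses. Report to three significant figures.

Pipe 1: V = 2.246 m/s, Re = 5.69×10^5, ε/D = 3.93×10^-4, f = 0.01675, h_1 = f(L/D)V²/2g = 25.28 m
Pipe 2: V = 0.4890 m/s, Re = 2.65×10^5, ε/D = 1.13×10^-4, f = 0.01561, h_2 = f(L/D)V²/2g = 0.8772 m
Series → Q common, losses add: H = Σh = 26.16 m

H ≈ 26.2 m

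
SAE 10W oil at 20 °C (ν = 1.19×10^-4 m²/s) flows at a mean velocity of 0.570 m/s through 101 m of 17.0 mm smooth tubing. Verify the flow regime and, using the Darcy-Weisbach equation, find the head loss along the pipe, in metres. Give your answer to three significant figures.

h_f ≈ 77.3 m

Re = VD/ν = 0.570·0.01700/1.19×10^-4 = 81.4 → laminar (Re < 2300)
f = 64/Re = 0.7860
h_f = f(L/D)V²/(2g) = 0.7860·(101/0.01700)·0.570²/(2·9.81) = 77.33 m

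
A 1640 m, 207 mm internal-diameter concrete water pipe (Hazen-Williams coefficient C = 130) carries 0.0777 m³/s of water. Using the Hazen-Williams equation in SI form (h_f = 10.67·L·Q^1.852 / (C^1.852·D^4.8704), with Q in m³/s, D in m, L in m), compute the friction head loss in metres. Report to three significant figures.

h_f ≈ 40.2 m

h_f = 10.67·1640·0.0777^1.852 / (130^1.852·0.207^4.8704) = 40.23 m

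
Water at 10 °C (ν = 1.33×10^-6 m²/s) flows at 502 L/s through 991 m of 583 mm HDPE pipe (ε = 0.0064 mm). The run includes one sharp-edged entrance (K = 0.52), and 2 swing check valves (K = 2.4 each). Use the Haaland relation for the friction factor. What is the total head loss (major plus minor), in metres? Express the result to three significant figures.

H_L ≈ 4.68 m

V = 4Q/(πD²) = 1.881 m/s; V²/2g = 0.1802 m
Re = 8.24×10^5, ε/D = 1.10×10^-5 → f = 0.01215 (Haaland)
Major: h_f = f(L/D)·V²/2g = 0.01215·1700·0.1802 = 3.721 m
Minor: ΣK = 5.32; h_m = ΣK·V²/2g = 0.9589 m
Total H_L = 3.721 + 0.9589 = 4.680 m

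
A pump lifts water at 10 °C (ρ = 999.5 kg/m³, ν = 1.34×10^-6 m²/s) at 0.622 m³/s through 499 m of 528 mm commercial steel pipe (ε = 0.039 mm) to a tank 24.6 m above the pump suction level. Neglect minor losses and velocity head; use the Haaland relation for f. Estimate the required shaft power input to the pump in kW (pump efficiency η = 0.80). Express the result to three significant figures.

V = 4Q/(πD²) = 2.841 m/s; Re = 1.12×10^6; ε/D = 7.39×10^-5; f = 0.01279
h_f = f(L/D)V²/2g = 4.972 m
Total head H = z + h_f = 24.6 + 4.972 = 29.57 m
P_hyd = ρgQH = 999.5·9.81·0.622·29.57 = 180.4 kW
P_shaft = P_hyd/η = 180.4/0.80 = 225.4 kW

P_shaft ≈ 225 kW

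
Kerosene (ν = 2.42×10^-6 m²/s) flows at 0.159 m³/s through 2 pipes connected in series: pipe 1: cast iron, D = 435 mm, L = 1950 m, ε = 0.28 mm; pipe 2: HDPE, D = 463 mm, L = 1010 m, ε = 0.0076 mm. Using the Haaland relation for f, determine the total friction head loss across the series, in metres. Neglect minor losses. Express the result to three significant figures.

H ≈ 6.65 m

Pipe 1: V = 1.070 m/s, Re = 1.92×10^5, ε/D = 6.44×10^-4, f = 0.01941, h_1 = f(L/D)V²/2g = 5.077 m
Pipe 2: V = 0.9444 m/s, Re = 1.81×10^5, ε/D = 1.64×10^-5, f = 0.01590, h_2 = f(L/D)V²/2g = 1.577 m
Series → Q common, losses add: H = Σh = 6.654 m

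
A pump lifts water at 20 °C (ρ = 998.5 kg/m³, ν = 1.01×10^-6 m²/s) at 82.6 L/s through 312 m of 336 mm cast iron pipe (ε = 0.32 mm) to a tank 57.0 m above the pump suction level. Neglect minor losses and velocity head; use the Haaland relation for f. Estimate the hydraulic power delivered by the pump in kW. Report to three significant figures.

P_hyd ≈ 46.8 kW

V = 4Q/(πD²) = 0.9316 m/s; Re = 3.10×10^5; ε/D = 9.52×10^-4; f = 0.02029
h_f = f(L/D)V²/2g = 0.8335 m
Total head H = z + h_f = 57.0 + 0.8335 = 57.83 m
P_hyd = ρgQH = 998.5·9.81·0.0826·57.83 = 46.79 kW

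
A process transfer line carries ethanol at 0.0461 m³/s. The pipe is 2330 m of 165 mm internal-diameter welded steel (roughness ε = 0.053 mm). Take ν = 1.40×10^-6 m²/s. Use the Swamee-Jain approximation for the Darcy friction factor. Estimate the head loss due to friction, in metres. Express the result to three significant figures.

V = 4Q/(πD²) = 4·0.0461/(π·0.165²) = 2.156 m/s
Re = VD/ν = 2.156·0.165/1.40×10^-6 = 2.54×10^5 → turbulent
ε/D = 0.053/165 = 3.21×10^-4
Swamee-Jain: f = 0.01748
h_f = f(L/D)V²/(2g) = 0.01748·(2330/0.165)·2.156²/(2·9.81) = 58.48 m

h_f ≈ 58.5 m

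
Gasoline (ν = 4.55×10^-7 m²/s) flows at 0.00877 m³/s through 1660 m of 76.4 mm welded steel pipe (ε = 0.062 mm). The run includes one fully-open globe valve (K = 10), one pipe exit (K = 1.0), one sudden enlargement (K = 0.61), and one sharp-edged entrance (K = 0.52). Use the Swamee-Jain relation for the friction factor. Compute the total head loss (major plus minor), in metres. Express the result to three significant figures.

V = 4Q/(πD²) = 1.913 m/s; V²/2g = 0.1865 m
Re = 3.21×10^5, ε/D = 8.12×10^-4 → f = 0.01985 (Swamee-Jain)
Major: h_f = f(L/D)·V²/2g = 0.01985·21728·0.1865 = 80.47 m
Minor: ΣK = 12.1; h_m = ΣK·V²/2g = 2.263 m
Total H_L = 80.47 + 2.263 = 82.73 m

H_L ≈ 82.7 m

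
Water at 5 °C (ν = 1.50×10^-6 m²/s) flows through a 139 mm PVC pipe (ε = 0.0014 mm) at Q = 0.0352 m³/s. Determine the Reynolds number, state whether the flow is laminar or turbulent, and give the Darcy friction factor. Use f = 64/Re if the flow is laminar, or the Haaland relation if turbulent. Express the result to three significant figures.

V = 4Q/(πD²) = 2.320 m/s
Re = VD/ν = 2.320·0.139/1.50×10^-6 = 2.15×10^5
Re > 4000 → turbulent; ε/D = 1.01×10^-5
Haaland: f = 0.01535

Re ≈ 2.15×10^5; turbulent; f ≈ 0.0153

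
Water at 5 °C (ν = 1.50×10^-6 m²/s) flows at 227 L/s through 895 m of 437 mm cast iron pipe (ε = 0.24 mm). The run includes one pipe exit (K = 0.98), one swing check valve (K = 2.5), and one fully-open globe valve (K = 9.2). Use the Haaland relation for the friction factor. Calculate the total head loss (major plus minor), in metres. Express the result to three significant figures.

V = 4Q/(πD²) = 1.513 m/s; V²/2g = 0.1167 m
Re = 4.41×10^5, ε/D = 5.49×10^-4 → f = 0.01798 (Haaland)
Major: h_f = f(L/D)·V²/2g = 0.01798·2048·0.1167 = 4.299 m
Minor: ΣK = 12.7; h_m = ΣK·V²/2g = 1.480 m
Total H_L = 4.299 + 1.480 = 5.780 m

H_L ≈ 5.78 m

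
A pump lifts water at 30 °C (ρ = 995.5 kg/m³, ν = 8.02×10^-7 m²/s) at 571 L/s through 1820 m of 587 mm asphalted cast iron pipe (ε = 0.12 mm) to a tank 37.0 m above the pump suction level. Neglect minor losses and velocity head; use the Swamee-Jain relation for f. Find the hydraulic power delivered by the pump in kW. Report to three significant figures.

P_hyd ≈ 263 kW

V = 4Q/(πD²) = 2.110 m/s; Re = 1.54×10^6; ε/D = 2.04×10^-4; f = 0.01451
h_f = f(L/D)V²/2g = 10.21 m
Total head H = z + h_f = 37.0 + 10.21 = 47.21 m
P_hyd = ρgQH = 995.5·9.81·0.571·47.21 = 263.3 kW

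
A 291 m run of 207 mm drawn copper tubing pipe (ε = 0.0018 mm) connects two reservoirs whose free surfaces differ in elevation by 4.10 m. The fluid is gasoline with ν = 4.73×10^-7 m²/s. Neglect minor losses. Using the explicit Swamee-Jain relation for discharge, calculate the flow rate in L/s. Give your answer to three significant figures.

Q ≈ 73.7 L/s

Swamee-Jain (Type II): Q = -0.965·√(gD⁵h_f/L)·ln[ε/(3.7D) + √(3.17ν²L/(gD³h_f))]
√(gD⁵h_f/L) = √(9.81·0.207⁵·4.10/291) = 0.007248
ε/(3.7D) = 2.35×10^-6; √(3.17ν²L/(gD³h_f)) = 2.41×10^-5
Q = -0.965·0.007248·ln(2.640×10^-5) = 0.07373 m³/s
Check: V = 2.19 m/s, Re = 9.59×10^5, f = 0.01190, h_f = 4.09 m ≈ 4.10 m ✓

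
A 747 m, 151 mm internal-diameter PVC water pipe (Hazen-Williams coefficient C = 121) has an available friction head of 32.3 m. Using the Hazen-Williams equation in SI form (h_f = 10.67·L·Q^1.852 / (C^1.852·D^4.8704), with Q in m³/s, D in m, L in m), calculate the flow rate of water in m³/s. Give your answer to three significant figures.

Rearranging: Q = [h_f·C^1.852·D^4.8704 / (10.67·L)]^(1/1.852)
Q = [32.3·121^1.852·0.151^4.8704 / (10.67·747)]^0.540 = 0.04285 m³/s

Q ≈ 0.0428 m³/s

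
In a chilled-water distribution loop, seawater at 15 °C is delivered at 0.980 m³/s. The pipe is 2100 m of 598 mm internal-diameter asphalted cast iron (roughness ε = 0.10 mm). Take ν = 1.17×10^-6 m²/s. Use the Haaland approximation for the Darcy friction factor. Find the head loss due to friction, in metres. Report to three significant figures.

V = 4Q/(πD²) = 4·0.980/(π·0.598²) = 3.489 m/s
Re = VD/ν = 3.489·0.598/1.17×10^-6 = 1.78×10^6 → turbulent
ε/D = 0.10/598 = 1.67×10^-4
Haaland: f = 0.01383
h_f = f(L/D)V²/(2g) = 0.01383·(2100/0.598)·3.489²/(2·9.81) = 30.15 m

h_f ≈ 30.1 m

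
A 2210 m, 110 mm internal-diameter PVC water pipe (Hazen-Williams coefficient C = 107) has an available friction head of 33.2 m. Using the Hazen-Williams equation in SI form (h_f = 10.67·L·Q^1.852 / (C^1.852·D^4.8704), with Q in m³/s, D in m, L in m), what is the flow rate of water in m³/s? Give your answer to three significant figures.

Q ≈ 0.00931 m³/s

Rearranging: Q = [h_f·C^1.852·D^4.8704 / (10.67·L)]^(1/1.852)
Q = [33.2·107^1.852·0.110^4.8704 / (10.67·2210)]^0.540 = 0.009307 m³/s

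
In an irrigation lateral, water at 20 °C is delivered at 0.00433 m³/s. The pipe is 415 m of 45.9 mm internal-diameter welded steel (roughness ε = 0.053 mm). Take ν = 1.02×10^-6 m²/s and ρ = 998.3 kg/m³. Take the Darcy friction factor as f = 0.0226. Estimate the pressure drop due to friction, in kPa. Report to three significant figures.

Δp ≈ 698 kPa

V = 4Q/(πD²) = 4·0.00433/(π·0.0459²) = 2.617 m/s
h_f = f(L/D)V²/(2g) = 0.02260·(415/0.0459)·2.617²/(2·9.81) = 71.32 m
Δp = ρg·h_f = 998.3·9.81·71.32 = 698.4 kPa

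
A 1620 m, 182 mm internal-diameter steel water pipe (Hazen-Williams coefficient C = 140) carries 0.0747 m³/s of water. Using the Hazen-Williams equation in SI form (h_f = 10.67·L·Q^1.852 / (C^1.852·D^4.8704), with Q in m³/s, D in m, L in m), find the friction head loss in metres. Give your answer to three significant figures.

h_f = 10.67·1620·0.0747^1.852 / (140^1.852·0.182^4.8704) = 60.28 m

h_f ≈ 60.3 m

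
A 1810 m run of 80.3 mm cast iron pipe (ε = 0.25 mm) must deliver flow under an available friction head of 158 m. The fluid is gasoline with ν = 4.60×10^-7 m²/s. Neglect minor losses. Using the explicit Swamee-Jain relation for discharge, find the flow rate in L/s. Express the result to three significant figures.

Swamee-Jain (Type II): Q = -0.965·√(gD⁵h_f/L)·ln[ε/(3.7D) + √(3.17ν²L/(gD³h_f))]
√(gD⁵h_f/L) = √(9.81·0.0803⁵·158/1810) = 0.001691
ε/(3.7D) = 8.41×10^-4; √(3.17ν²L/(gD³h_f)) = 3.89×10^-5
Q = -0.965·0.001691·ln(8.803×10^-4) = 0.01148 m³/s
Check: V = 2.27 m/s, Re = 3.96×10^5, f = 0.02690, h_f = 159 m ≈ 158 m ✓

Q ≈ 11.5 L/s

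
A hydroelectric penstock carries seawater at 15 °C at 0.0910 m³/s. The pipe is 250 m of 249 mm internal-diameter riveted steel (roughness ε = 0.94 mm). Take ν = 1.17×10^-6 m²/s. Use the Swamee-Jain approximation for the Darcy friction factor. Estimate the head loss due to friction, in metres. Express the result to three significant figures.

h_f ≈ 5.07 m

V = 4Q/(πD²) = 4·0.0910/(π·0.249²) = 1.869 m/s
Re = VD/ν = 1.869·0.249/1.17×10^-6 = 3.98×10^5 → turbulent
ε/D = 0.94/249 = 0.00378
Swamee-Jain: f = 0.02835
h_f = f(L/D)V²/(2g) = 0.02835·(250/0.249)·1.869²/(2·9.81) = 5.067 m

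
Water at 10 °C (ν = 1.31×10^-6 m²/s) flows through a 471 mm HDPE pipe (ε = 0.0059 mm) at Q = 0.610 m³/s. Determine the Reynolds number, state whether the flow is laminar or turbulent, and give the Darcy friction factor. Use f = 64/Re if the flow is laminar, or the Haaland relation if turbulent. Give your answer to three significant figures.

Re ≈ 1.26×10^6; turbulent; f ≈ 0.0114

V = 4Q/(πD²) = 3.501 m/s
Re = VD/ν = 3.501·0.471/1.31×10^-6 = 1.26×10^6
Re > 4000 → turbulent; ε/D = 1.25×10^-5
Haaland: f = 0.01142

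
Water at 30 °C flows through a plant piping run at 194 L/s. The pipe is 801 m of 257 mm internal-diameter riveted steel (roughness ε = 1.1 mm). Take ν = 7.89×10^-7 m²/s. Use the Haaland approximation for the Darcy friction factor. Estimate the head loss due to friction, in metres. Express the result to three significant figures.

h_f ≈ 64.7 m

V = 4Q/(πD²) = 4·0.194/(π·0.257²) = 3.740 m/s
Re = VD/ν = 3.740·0.257/7.89×10^-7 = 1.22×10^6 → turbulent
ε/D = 1.1/257 = 0.00428
Haaland: f = 0.02912
h_f = f(L/D)V²/(2g) = 0.02912·(801/0.257)·3.740²/(2·9.81) = 64.71 m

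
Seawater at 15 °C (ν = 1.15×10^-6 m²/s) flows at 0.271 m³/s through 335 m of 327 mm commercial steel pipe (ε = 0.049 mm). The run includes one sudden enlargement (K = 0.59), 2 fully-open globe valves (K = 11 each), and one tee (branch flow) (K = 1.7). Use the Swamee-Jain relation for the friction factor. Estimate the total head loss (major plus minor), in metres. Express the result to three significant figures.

V = 4Q/(πD²) = 3.227 m/s; V²/2g = 0.5307 m
Re = 9.18×10^5, ε/D = 1.50×10^-4 → f = 0.01427 (Swamee-Jain)
Major: h_f = f(L/D)·V²/2g = 0.01427·1024·0.5307 = 7.758 m
Minor: ΣK = 24.3; h_m = ΣK·V²/2g = 12.89 m
Total H_L = 7.758 + 12.89 = 20.65 m

H_L ≈ 20.6 m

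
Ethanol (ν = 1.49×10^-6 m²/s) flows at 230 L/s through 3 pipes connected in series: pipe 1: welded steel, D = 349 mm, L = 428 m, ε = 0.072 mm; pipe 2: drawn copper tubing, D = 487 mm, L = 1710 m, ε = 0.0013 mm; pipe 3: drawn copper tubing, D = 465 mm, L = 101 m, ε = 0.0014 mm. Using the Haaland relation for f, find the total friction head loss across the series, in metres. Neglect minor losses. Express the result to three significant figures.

Pipe 1: V = 2.404 m/s, Re = 5.63×10^5, ε/D = 2.06×10^-4, f = 0.01521, h_1 = f(L/D)V²/2g = 5.494 m
Pipe 2: V = 1.235 m/s, Re = 4.04×10^5, ε/D = 2.67×10^-6, f = 0.01360, h_2 = f(L/D)V²/2g = 3.712 m
Pipe 3: V = 1.354 m/s, Re = 4.23×10^5, ε/D = 3.01×10^-6, f = 0.01349, h_3 = f(L/D)V²/2g = 0.2740 m
Series → Q common, losses add: H = Σh = 9.480 m

H ≈ 9.48 m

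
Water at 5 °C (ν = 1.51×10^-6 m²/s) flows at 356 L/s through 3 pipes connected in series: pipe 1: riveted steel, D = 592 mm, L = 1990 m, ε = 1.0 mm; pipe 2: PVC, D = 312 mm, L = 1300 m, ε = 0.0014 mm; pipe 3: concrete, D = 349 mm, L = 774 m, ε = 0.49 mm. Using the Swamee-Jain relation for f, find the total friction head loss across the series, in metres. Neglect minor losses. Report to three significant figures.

Pipe 1: V = 1.293 m/s, Re = 5.07×10^5, ε/D = 0.00169, f = 0.02293, h_1 = f(L/D)V²/2g = 6.570 m
Pipe 2: V = 4.656 m/s, Re = 9.62×10^5, ε/D = 4.49×10^-6, f = 0.01179, h_2 = f(L/D)V²/2g = 54.30 m
Pipe 3: V = 3.721 m/s, Re = 8.60×10^5, ε/D = 0.00140, f = 0.02173, h_3 = f(L/D)V²/2g = 34.02 m
Series → Q common, losses add: H = Σh = 94.89 m

H ≈ 94.9 m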